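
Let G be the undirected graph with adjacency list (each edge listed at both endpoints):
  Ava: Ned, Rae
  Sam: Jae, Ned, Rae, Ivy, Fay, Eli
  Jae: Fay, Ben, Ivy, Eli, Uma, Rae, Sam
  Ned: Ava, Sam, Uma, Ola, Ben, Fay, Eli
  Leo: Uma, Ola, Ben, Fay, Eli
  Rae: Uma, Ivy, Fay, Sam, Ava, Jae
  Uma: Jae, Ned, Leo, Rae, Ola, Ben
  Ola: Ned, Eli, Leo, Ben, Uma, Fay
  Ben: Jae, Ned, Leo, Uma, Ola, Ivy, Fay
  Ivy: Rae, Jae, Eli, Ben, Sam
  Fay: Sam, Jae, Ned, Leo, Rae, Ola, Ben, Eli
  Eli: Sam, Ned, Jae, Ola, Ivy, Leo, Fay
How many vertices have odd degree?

Degrees: Ava:2, Sam:6, Jae:7, Ned:7, Leo:5, Rae:6, Uma:6, Ola:6, Ben:7, Ivy:5, Fay:8, Eli:7
Odd-degree vertices: Jae, Ned, Leo, Ben, Ivy, Eli.

6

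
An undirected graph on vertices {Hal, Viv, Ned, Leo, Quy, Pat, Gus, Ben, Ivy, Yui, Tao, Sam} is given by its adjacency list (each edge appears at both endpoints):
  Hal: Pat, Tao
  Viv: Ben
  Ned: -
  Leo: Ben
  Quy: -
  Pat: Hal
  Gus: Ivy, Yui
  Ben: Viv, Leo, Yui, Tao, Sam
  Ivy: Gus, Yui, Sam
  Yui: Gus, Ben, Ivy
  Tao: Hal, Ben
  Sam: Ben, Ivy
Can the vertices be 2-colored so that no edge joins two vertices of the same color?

No

The cycle Ivy-Gus-Yui-Ivy has length 3, which is odd, so the graph is not bipartite.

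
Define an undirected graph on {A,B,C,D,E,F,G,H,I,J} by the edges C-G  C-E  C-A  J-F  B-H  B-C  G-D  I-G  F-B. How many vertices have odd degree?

8

Degrees: A:1, B:3, C:4, D:1, E:1, F:2, G:3, H:1, I:1, J:1
Odd-degree vertices: A, B, D, E, G, H, I, J.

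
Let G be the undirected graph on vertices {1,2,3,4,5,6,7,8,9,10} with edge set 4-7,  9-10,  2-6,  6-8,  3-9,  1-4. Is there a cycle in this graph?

The graph has 10 vertices, 6 edges, and 4 connected components.
Since 6 = 10 - 4, the graph is a forest and contains no cycle.

No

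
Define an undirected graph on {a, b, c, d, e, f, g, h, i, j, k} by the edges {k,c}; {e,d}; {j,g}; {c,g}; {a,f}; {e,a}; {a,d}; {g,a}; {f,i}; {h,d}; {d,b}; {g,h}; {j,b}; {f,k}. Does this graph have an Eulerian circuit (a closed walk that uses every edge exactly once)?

No

Degrees: a:4, b:2, c:2, d:4, e:2, f:3, g:4, h:2, i:1, j:2, k:2
Vertices with odd degree: f, i. An Eulerian circuit requires all degrees even.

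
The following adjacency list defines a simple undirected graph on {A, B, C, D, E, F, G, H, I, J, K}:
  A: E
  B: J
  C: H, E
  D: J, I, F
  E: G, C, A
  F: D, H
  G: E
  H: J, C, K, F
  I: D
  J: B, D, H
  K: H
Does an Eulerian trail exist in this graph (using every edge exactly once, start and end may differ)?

Degrees: A:1, B:1, C:2, D:3, E:3, F:2, G:1, H:4, I:1, J:3, K:1
Odd-degree vertices: A, B, D, E, G, I, J, K (8 total).
With 8 odd-degree vertices (more than two), no single trail can use every edge.

No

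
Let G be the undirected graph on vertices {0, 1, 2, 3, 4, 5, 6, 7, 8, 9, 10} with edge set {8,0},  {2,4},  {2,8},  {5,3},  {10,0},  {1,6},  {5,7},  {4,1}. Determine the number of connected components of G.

Component: {9}
Component: {3, 5, 7}
Component: {0, 1, 2, 4, 6, 8, 10}

3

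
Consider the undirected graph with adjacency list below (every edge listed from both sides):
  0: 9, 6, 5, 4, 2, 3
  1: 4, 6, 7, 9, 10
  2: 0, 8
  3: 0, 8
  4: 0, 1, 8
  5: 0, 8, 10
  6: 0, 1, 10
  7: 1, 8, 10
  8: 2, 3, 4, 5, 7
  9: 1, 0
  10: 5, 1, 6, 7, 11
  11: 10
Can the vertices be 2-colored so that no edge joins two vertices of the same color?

No

6-1-10-6 is an odd cycle (length 3), and a bipartite graph can contain only even cycles.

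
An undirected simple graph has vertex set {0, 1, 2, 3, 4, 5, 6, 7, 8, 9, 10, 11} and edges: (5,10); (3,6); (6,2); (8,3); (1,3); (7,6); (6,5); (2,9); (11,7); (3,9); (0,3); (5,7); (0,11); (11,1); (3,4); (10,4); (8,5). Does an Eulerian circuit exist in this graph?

Degrees: 0:2, 1:2, 2:2, 3:6, 4:2, 5:4, 6:4, 7:3, 8:2, 9:2, 10:2, 11:3
Vertices with odd degree: 7, 11. An Eulerian circuit requires all degrees even.

No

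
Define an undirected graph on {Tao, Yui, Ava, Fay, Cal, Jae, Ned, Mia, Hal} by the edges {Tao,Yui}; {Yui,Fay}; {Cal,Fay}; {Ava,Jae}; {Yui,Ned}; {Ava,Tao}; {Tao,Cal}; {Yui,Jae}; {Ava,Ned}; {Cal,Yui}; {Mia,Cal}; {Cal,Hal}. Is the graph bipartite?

No

The cycle Fay-Yui-Cal-Fay has length 3, which is odd, so the graph is not bipartite.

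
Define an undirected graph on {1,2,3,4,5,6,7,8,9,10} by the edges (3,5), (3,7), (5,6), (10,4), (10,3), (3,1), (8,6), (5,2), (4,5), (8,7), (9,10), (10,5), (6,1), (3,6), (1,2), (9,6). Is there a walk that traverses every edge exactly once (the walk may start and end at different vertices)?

Degrees: 1:3, 2:2, 3:5, 4:2, 5:5, 6:5, 7:2, 8:2, 9:2, 10:4
Odd-degree vertices: 1, 3, 5, 6 (4 total).
With 4 odd-degree vertices (more than two), no single trail can use every edge.

No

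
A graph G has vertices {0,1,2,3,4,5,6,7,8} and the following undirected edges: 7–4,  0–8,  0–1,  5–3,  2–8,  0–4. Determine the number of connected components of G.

Component: {6}
Component: {3, 5}
Component: {0, 1, 2, 4, 7, 8}

3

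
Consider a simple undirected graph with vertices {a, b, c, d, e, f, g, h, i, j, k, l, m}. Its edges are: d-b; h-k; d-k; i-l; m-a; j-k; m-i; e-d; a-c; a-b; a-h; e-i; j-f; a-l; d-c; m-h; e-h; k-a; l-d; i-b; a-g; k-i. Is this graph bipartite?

h-a-m-h is an odd cycle (length 3), and a bipartite graph can contain only even cycles.

No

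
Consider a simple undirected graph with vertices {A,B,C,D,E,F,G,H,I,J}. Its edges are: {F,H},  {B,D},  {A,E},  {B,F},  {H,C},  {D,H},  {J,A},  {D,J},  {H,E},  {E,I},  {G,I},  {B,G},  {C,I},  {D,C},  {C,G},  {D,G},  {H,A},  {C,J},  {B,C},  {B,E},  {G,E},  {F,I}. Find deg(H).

Neighbors of H: A, C, D, E, F.

5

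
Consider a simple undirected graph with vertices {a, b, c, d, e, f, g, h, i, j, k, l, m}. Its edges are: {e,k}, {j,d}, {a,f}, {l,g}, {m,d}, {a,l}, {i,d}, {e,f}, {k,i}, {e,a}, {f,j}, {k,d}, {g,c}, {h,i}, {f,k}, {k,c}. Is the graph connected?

No

Component: {b}
Component: {a, c, d, e, f, g, h, i, j, k, l, m}
There are 2 separate components, so the graph is not connected.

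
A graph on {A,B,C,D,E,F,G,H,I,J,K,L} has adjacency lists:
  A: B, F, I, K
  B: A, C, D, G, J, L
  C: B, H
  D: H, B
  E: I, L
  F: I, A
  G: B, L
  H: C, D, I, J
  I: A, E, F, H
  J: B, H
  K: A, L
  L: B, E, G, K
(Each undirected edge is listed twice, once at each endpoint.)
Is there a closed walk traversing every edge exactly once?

Degrees: A:4, B:6, C:2, D:2, E:2, F:2, G:2, H:4, I:4, J:2, K:2, L:4
Every vertex has even degree and the edges form a single connected piece, so an Eulerian circuit exists.

Yes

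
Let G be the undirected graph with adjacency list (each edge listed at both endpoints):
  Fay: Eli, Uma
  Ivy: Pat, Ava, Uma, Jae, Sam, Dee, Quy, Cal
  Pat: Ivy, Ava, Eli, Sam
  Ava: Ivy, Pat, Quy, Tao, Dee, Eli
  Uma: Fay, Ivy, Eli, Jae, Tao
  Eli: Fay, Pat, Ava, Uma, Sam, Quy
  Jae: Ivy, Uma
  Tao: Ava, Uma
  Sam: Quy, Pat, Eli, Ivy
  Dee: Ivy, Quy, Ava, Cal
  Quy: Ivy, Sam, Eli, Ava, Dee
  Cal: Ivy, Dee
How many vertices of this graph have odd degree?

Degrees: Fay:2, Ivy:8, Pat:4, Ava:6, Uma:5, Eli:6, Jae:2, Tao:2, Sam:4, Dee:4, Quy:5, Cal:2
Odd-degree vertices: Uma, Quy.

2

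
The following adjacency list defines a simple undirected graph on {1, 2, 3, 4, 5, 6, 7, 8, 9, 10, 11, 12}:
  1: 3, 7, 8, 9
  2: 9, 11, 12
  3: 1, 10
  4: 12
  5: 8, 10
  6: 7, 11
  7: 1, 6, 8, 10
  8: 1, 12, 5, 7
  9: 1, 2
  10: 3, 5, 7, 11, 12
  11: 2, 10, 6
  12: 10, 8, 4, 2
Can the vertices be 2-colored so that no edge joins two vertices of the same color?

No

The cycle 8-1-7-8 has length 3, which is odd, so the graph is not bipartite.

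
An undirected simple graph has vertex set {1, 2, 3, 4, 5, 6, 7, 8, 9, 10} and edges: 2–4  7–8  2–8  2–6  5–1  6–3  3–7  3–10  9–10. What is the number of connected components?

Component: {1, 5}
Component: {2, 3, 4, 6, 7, 8, 9, 10}

2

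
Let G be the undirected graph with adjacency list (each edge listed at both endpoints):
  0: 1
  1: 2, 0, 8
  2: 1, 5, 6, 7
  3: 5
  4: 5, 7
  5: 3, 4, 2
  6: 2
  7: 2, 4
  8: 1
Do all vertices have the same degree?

Degrees: 0:1, 1:3, 2:4, 3:1, 4:2, 5:3, 6:1, 7:2, 8:1
Vertex 0 has degree 1 while 2 has degree 4, so the graph is not regular.

No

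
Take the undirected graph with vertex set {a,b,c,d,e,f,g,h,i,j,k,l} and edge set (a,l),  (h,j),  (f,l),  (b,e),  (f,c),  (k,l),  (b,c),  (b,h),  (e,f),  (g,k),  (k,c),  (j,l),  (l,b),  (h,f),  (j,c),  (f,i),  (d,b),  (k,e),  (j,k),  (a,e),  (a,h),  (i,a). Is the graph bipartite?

No

j-k-l-j is an odd cycle (length 3), and a bipartite graph can contain only even cycles.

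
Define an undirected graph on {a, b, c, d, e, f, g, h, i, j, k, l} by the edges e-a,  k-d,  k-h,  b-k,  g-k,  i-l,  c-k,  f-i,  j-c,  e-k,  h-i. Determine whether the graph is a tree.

The graph has 12 vertices and 11 edges.
It is connected with exactly 11 edges, hence acyclic — it is a tree.

Yes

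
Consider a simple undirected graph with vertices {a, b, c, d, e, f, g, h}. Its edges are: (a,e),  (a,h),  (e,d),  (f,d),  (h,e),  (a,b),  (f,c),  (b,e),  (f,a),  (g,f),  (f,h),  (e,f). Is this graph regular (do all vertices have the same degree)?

No

Degrees: a:4, b:2, c:1, d:2, e:5, f:6, g:1, h:3
Degrees are not all equal (e.g. deg(c)=1 but deg(f)=6); not regular.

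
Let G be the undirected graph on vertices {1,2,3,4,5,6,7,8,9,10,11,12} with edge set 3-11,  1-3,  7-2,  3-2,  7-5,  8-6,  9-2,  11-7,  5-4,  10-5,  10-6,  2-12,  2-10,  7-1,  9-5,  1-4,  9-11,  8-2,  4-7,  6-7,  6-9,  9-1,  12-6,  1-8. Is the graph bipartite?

The cycle 7-4-1-7 has length 3, which is odd, so the graph is not bipartite.

No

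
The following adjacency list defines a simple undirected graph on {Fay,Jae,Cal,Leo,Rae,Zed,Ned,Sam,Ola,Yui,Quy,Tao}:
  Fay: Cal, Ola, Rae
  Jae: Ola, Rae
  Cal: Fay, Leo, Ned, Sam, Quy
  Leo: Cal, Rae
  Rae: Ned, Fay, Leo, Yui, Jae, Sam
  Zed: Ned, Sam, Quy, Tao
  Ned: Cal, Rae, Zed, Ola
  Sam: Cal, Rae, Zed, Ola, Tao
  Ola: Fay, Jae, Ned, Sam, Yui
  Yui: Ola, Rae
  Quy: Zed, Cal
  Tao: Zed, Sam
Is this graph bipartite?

No

Zed-Sam-Tao-Zed is an odd cycle (length 3), and a bipartite graph can contain only even cycles.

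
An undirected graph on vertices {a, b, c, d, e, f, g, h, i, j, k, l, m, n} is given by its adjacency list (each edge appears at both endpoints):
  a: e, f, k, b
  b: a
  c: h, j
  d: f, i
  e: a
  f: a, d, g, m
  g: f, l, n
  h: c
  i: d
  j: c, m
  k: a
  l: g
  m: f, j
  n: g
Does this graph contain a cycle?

No

The graph has 14 vertices, 13 edges, and 1 connected component.
A forest on 14 vertices with 1 component has exactly 13 edges, which matches — so no cycle.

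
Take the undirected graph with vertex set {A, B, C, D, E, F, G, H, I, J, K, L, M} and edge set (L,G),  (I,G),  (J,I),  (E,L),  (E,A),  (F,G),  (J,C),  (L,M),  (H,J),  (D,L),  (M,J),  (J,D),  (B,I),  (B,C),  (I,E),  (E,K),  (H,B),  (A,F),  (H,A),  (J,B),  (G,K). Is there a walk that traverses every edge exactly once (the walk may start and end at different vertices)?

Degrees: A:3, B:4, C:2, D:2, E:4, F:2, G:4, H:3, I:4, J:6, K:2, L:4, M:2
Odd-degree vertices: A, H (2 total).
The non-isolated vertices are connected and exactly 2 have odd degree, so an Eulerian trail exists (from A to H).

Yes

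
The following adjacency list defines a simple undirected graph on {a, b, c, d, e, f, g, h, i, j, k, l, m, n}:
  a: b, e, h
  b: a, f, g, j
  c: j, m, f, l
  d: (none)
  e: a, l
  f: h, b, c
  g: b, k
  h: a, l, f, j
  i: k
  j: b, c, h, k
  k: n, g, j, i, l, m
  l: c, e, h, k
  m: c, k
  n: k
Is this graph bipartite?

Color {b, c, d, e, h, k} black and {a, f, g, i, j, l, m, n} white. No edge joins two same-colored vertices, so the graph is bipartite.

Yes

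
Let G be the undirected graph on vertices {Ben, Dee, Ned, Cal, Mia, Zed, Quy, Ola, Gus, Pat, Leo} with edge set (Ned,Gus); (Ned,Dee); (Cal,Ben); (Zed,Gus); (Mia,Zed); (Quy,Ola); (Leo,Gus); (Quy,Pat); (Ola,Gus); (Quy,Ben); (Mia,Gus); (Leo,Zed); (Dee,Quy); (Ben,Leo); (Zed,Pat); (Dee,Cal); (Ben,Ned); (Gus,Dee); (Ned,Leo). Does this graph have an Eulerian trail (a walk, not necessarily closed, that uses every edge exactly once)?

Yes

Degrees: Ben:4, Dee:4, Ned:4, Cal:2, Mia:2, Zed:4, Quy:4, Ola:2, Gus:6, Pat:2, Leo:4
Odd-degree vertices: none (0 total).
The non-isolated vertices are connected and exactly 0 have odd degree, so an Eulerian trail exists.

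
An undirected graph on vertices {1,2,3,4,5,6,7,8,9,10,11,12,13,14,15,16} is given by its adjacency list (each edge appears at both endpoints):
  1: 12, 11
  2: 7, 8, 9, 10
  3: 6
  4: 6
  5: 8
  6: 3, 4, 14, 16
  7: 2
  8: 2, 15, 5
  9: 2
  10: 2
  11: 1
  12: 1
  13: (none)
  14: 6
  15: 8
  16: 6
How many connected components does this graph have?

4

Component: {13}
Component: {1, 11, 12}
Component: {3, 4, 6, 14, 16}
Component: {2, 5, 7, 8, 9, 10, 15}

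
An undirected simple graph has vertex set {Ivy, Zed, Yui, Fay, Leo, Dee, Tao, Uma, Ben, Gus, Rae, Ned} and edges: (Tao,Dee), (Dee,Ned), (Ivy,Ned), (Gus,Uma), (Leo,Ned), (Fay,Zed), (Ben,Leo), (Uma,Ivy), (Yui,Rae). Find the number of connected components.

Component: {Zed, Fay}
Component: {Yui, Rae}
Component: {Ivy, Leo, Dee, Tao, Uma, Ben, Gus, Ned}

3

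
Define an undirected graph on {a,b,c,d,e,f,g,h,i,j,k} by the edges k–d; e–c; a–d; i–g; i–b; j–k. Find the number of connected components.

Component: {f}
Component: {h}
Component: {c, e}
Component: {b, g, i}
Component: {a, d, j, k}

5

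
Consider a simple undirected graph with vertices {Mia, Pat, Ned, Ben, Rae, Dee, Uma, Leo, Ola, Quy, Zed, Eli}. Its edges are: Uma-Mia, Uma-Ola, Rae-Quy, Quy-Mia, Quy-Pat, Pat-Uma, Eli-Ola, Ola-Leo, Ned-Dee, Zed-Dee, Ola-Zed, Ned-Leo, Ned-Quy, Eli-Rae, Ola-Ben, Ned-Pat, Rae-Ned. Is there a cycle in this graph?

The graph has 12 vertices, 17 edges, and 1 connected component.
Since 17 > 12 - 1, a cycle must exist; for instance Uma-Ola-Leo-Ned-Pat-Uma.

Yes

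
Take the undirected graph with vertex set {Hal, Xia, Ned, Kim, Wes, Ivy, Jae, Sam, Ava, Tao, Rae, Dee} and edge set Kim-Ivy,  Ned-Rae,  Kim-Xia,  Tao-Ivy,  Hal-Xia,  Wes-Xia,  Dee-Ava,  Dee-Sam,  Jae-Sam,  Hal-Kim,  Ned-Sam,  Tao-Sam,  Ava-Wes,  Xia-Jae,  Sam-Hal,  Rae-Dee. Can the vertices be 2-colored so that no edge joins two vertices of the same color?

The cycle Hal-Kim-Xia-Hal has length 3, which is odd, so the graph is not bipartite.

No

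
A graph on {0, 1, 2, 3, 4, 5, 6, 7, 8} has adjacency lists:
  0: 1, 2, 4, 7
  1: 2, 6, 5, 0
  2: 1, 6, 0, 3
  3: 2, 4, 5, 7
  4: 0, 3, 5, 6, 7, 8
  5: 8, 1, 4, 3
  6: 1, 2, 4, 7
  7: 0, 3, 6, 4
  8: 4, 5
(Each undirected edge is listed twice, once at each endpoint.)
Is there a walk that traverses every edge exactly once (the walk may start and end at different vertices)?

Degrees: 0:4, 1:4, 2:4, 3:4, 4:6, 5:4, 6:4, 7:4, 8:2
Odd-degree vertices: none (0 total).
With 0 odd-degree vertices and all edges in one connected piece, an Eulerian trail exists.

Yes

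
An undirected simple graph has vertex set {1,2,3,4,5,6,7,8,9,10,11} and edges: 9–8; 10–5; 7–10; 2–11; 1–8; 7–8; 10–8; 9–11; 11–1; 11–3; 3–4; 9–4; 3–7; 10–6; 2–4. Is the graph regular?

No

Degrees: 1:2, 2:2, 3:3, 4:3, 5:1, 6:1, 7:3, 8:4, 9:3, 10:4, 11:4
Vertex 5 has degree 1 while 8 has degree 4, so the graph is not regular.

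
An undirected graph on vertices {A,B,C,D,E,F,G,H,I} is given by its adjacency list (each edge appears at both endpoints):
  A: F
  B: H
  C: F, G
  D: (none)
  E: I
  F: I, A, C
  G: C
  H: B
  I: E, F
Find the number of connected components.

3

Component: {D}
Component: {B, H}
Component: {A, C, E, F, G, I}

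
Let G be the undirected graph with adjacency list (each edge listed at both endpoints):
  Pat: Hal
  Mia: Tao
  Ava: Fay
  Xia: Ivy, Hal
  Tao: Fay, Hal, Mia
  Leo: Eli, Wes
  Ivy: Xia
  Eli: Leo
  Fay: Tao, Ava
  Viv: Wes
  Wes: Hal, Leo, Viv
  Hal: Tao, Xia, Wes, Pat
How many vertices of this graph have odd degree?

8

Degrees: Pat:1, Mia:1, Ava:1, Xia:2, Tao:3, Leo:2, Ivy:1, Eli:1, Fay:2, Viv:1, Wes:3, Hal:4
Odd-degree vertices: Pat, Mia, Ava, Tao, Ivy, Eli, Viv, Wes.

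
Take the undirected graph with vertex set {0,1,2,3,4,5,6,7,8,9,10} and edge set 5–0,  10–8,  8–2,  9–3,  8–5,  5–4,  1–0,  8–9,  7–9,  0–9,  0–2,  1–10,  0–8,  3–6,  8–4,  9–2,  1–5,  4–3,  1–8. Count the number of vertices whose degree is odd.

Degrees: 0:5, 1:4, 2:3, 3:3, 4:3, 5:4, 6:1, 7:1, 8:7, 9:5, 10:2
Odd-degree vertices: 0, 2, 3, 4, 6, 7, 8, 9.

8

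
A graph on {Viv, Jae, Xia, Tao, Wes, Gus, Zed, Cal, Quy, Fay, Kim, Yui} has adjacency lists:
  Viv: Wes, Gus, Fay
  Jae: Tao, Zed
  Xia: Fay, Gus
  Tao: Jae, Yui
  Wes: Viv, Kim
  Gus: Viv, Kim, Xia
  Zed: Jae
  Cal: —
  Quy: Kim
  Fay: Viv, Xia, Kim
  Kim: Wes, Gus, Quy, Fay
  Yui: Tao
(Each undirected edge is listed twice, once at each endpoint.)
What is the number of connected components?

Component: {Cal}
Component: {Jae, Tao, Zed, Yui}
Component: {Viv, Xia, Wes, Gus, Quy, Fay, Kim}

3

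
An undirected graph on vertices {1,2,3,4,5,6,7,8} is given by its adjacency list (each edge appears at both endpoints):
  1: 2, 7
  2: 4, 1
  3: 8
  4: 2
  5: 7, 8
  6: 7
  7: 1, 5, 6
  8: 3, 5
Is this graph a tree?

The graph has 8 vertices and 7 edges.
Connected and |E| = |V| - 1, which characterizes a tree.

Yes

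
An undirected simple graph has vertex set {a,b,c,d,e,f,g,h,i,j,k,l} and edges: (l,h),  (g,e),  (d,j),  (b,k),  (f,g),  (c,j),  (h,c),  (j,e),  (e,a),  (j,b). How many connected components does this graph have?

Component: {i}
Component: {a, b, c, d, e, f, g, h, j, k, l}

2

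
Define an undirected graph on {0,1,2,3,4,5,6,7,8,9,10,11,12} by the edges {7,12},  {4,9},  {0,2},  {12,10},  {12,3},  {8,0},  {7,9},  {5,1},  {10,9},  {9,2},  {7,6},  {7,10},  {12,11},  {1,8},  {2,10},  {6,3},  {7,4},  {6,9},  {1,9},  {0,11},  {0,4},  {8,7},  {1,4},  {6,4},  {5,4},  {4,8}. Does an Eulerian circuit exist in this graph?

No

Degrees: 0:4, 1:4, 2:3, 3:2, 4:7, 5:2, 6:4, 7:6, 8:4, 9:6, 10:4, 11:2, 12:4
Vertices with odd degree: 2, 4. An Eulerian circuit requires all degrees even.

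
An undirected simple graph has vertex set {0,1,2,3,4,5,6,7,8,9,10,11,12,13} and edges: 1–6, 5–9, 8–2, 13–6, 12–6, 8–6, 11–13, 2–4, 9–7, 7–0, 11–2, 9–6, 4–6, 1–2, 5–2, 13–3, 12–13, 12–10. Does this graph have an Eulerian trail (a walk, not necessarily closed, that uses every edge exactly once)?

No

Degrees: 0:1, 1:2, 2:5, 3:1, 4:2, 5:2, 6:6, 7:2, 8:2, 9:3, 10:1, 11:2, 12:3, 13:4
Odd-degree vertices: 0, 2, 3, 9, 10, 12 (6 total).
With 6 odd-degree vertices (more than two), no single trail can use every edge.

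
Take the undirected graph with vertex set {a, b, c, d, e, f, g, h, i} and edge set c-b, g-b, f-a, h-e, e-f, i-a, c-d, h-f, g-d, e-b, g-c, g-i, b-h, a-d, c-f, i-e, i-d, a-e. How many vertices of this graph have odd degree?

Degrees: a:4, b:4, c:4, d:4, e:5, f:4, g:4, h:3, i:4
Odd-degree vertices: e, h.

2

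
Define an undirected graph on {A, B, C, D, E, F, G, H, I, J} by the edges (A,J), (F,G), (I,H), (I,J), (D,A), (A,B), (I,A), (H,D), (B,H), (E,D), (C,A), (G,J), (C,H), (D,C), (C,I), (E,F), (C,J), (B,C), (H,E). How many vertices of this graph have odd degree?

4

Degrees: A:5, B:3, C:6, D:4, E:3, F:2, G:2, H:5, I:4, J:4
Odd-degree vertices: A, B, E, H.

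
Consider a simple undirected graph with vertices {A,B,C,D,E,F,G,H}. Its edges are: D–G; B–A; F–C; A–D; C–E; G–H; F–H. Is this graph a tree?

Yes

|V| = 8, |E| = 7.
It is connected with exactly 7 edges, hence acyclic — it is a tree.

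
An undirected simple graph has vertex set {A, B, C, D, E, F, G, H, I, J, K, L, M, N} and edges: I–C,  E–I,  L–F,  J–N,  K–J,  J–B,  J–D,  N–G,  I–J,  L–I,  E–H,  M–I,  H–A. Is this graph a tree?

|V| = 14, |E| = 13.
Connected and |E| = |V| - 1, which characterizes a tree.

Yes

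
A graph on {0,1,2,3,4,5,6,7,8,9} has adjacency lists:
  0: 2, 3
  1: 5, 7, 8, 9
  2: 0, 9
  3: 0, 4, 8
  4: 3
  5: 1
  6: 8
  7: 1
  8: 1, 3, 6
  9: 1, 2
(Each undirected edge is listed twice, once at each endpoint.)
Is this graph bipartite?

Yes

Partition the vertices as {1, 2, 3, 6} vs {0, 4, 5, 7, 8, 9}. Each listed edge has one endpoint in each part, so the graph is bipartite.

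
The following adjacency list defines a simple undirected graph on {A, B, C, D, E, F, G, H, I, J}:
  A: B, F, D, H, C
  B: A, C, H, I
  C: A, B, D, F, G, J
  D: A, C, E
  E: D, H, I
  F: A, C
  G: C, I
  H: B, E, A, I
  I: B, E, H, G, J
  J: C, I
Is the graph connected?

A breadth-first search from A visits A, H, D, C, F, B, I, E, J, G — all 10 vertices — so the graph is connected.

Yes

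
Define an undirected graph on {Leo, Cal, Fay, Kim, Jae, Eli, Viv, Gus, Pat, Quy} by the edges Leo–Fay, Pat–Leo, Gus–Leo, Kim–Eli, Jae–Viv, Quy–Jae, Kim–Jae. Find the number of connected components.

3

Component: {Cal}
Component: {Leo, Fay, Gus, Pat}
Component: {Kim, Jae, Eli, Viv, Quy}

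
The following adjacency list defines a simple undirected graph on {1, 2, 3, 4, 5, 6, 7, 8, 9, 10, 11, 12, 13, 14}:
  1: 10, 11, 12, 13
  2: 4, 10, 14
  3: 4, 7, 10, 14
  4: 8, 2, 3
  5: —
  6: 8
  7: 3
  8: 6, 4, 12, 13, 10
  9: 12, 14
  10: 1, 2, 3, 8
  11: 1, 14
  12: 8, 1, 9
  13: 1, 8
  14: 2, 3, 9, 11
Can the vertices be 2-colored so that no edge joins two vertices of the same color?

3-10-1-11-14-3 is an odd cycle (length 5), and a bipartite graph can contain only even cycles.

No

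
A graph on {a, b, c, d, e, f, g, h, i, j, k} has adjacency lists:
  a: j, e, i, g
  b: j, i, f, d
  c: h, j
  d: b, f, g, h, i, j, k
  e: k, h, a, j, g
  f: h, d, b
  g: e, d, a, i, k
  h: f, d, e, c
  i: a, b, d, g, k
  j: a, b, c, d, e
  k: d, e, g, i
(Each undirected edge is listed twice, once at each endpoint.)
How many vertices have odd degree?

Degrees: a:4, b:4, c:2, d:7, e:5, f:3, g:5, h:4, i:5, j:5, k:4
Odd-degree vertices: d, e, f, g, i, j.

6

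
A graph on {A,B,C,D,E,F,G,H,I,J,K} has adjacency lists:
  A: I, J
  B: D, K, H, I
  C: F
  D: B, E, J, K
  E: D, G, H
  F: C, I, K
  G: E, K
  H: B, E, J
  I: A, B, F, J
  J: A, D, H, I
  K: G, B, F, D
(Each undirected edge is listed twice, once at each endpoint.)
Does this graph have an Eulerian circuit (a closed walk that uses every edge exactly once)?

Degrees: A:2, B:4, C:1, D:4, E:3, F:3, G:2, H:3, I:4, J:4, K:4
C, E, F, H have odd degree; an Eulerian circuit needs every degree to be even, so none exists.

No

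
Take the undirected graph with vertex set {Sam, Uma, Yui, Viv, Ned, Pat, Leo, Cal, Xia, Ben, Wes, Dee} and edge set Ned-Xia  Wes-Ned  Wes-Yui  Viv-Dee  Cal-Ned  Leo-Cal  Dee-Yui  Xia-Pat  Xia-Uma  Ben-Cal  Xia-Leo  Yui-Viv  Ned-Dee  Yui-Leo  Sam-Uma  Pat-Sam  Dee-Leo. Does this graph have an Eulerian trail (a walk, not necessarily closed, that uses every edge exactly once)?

Yes

Degrees: Sam:2, Uma:2, Yui:4, Viv:2, Ned:4, Pat:2, Leo:4, Cal:3, Xia:4, Ben:1, Wes:2, Dee:4
Odd-degree vertices: Cal, Ben (2 total).
With 2 odd-degree vertices and all edges in one connected piece, an Eulerian trail exists (from Cal to Ben).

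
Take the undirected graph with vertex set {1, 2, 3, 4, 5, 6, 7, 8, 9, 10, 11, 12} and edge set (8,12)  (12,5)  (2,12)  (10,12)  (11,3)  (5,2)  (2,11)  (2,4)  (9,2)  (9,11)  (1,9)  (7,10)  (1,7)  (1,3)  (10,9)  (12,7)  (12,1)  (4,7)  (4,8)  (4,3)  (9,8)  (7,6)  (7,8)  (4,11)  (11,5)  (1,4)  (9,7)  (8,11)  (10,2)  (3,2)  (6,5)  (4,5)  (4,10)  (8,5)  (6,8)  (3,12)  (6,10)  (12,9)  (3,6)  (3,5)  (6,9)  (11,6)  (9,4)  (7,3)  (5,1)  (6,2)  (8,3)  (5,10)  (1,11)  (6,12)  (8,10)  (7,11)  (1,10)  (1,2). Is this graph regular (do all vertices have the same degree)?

Degrees: 1:9, 2:9, 3:9, 4:9, 5:9, 6:9, 7:9, 8:9, 9:9, 10:9, 11:9, 12:9
Every vertex has degree 9, so the graph is 9-regular.

Yes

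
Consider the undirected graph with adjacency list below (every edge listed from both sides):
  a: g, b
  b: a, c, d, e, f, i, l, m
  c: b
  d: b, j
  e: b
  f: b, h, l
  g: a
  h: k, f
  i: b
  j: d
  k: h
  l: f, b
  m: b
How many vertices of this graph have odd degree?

Degrees: a:2, b:8, c:1, d:2, e:1, f:3, g:1, h:2, i:1, j:1, k:1, l:2, m:1
Odd-degree vertices: c, e, f, g, i, j, k, m.

8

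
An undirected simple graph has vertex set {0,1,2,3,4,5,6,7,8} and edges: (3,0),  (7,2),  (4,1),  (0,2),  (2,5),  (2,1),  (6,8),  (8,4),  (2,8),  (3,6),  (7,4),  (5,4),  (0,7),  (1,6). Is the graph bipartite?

The cycle 7-0-2-7 has length 3, which is odd, so the graph is not bipartite.

No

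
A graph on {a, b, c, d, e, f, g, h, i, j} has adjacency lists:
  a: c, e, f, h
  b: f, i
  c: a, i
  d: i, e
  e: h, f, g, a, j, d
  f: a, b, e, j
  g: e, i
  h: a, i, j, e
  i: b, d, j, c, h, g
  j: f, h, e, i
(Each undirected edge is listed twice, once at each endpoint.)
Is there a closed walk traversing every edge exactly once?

Degrees: a:4, b:2, c:2, d:2, e:6, f:4, g:2, h:4, i:6, j:4
Every vertex has even degree and the edges form a single connected piece, so an Eulerian circuit exists.

Yes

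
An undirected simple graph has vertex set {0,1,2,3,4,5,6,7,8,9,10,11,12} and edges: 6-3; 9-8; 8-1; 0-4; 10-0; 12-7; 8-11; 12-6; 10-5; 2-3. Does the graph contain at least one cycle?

|V| = 13, |E| = 10, number of components = 3.
A forest on 13 vertices with 3 components has exactly 10 edges, which matches — so no cycle.

No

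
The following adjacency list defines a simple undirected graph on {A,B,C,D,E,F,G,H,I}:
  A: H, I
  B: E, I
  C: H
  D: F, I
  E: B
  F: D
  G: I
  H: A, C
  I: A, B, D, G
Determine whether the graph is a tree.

Yes

The graph has 9 vertices and 8 edges.
Connected and |E| = |V| - 1, which characterizes a tree.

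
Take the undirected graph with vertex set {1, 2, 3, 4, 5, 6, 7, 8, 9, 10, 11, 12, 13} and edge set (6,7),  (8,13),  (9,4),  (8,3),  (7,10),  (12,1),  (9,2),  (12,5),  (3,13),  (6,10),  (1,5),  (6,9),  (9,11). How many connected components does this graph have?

Component: {1, 5, 12}
Component: {3, 8, 13}
Component: {2, 4, 6, 7, 9, 10, 11}

3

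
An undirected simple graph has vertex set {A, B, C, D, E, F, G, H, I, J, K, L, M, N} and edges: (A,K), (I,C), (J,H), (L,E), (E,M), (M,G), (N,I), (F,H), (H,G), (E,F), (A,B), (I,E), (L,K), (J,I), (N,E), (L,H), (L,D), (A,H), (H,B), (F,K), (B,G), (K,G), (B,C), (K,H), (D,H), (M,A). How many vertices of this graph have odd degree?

4

Degrees: A:4, B:4, C:2, D:2, E:5, F:3, G:4, H:8, I:4, J:2, K:5, L:4, M:3, N:2
Odd-degree vertices: E, F, K, M.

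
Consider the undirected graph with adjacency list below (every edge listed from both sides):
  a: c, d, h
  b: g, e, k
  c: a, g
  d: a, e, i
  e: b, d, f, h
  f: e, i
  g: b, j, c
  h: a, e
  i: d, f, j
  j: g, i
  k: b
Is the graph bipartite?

A valid 2-coloring puts {b, c, d, f, h, j} on one side and {a, e, g, i, k} on the other; every edge crosses between the two sides.

Yes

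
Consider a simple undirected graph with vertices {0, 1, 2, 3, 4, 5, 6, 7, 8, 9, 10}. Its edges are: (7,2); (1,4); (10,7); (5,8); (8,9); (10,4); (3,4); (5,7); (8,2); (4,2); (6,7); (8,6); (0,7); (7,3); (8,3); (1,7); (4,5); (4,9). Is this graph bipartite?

A valid 2-coloring puts {4, 7, 8} on one side and {0, 1, 2, 3, 5, 6, 9, 10} on the other; every edge crosses between the two sides.

Yes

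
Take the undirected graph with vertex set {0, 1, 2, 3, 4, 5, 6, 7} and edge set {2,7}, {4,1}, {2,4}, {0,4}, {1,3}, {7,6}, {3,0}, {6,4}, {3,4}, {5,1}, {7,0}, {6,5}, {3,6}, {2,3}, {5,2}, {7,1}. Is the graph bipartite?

No

3-4-0-3 is an odd cycle (length 3), and a bipartite graph can contain only even cycles.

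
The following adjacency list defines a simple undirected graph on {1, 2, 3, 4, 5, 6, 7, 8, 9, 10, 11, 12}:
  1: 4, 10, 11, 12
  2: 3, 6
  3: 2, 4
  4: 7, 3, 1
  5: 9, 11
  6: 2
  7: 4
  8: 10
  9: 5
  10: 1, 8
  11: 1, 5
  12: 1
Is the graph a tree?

Yes

The graph has 12 vertices and 11 edges.
It is connected with exactly 11 edges, hence acyclic — it is a tree.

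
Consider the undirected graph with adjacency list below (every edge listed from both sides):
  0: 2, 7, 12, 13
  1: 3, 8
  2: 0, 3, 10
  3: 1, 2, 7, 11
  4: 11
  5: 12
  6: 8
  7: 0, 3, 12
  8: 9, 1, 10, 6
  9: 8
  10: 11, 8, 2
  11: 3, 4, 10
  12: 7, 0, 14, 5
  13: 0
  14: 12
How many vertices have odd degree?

10

Degrees: 0:4, 1:2, 2:3, 3:4, 4:1, 5:1, 6:1, 7:3, 8:4, 9:1, 10:3, 11:3, 12:4, 13:1, 14:1
Odd-degree vertices: 2, 4, 5, 6, 7, 9, 10, 11, 13, 14.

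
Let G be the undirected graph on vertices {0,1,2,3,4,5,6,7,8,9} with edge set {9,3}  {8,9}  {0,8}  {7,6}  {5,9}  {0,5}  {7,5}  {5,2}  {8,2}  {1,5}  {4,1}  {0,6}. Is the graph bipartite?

Yes

Partition the vertices as {3, 4, 5, 6, 8} vs {0, 1, 2, 7, 9}. Each listed edge has one endpoint in each part, so the graph is bipartite.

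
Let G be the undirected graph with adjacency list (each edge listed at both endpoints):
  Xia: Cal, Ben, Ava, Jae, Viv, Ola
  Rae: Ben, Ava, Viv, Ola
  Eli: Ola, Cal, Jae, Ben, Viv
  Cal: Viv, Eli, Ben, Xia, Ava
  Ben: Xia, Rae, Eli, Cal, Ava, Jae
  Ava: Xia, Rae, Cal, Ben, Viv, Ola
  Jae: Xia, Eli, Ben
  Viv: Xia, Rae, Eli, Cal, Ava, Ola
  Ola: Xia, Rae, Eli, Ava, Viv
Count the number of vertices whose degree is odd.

4

Degrees: Xia:6, Rae:4, Eli:5, Cal:5, Ben:6, Ava:6, Jae:3, Viv:6, Ola:5
Odd-degree vertices: Eli, Cal, Jae, Ola.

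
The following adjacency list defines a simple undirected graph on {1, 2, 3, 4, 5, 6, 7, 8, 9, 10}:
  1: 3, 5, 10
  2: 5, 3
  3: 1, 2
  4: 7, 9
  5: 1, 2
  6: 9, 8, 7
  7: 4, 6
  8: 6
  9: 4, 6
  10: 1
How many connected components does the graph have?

2

Component: {1, 2, 3, 5, 10}
Component: {4, 6, 7, 8, 9}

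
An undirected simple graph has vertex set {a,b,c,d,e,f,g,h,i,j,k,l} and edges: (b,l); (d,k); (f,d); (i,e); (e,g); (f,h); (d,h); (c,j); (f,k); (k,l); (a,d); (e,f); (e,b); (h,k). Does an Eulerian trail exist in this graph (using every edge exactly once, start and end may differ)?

Degrees: a:1, b:2, c:1, d:4, e:4, f:4, g:1, h:3, i:1, j:1, k:4, l:2
Odd-degree vertices: a, c, g, h, i, j (6 total).
An Eulerian trail requires 0 or 2 odd-degree vertices; here there are 6.

No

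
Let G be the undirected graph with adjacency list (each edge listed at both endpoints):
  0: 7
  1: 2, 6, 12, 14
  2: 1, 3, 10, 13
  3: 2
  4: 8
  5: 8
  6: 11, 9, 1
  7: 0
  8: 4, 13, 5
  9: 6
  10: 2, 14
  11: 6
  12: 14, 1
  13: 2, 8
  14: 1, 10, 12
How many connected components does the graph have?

2

Component: {0, 7}
Component: {1, 2, 3, 4, 5, 6, 8, 9, 10, 11, 12, 13, 14}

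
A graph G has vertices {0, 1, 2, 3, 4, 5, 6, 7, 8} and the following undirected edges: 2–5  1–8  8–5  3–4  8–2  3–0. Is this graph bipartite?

No

5-2-8-5 is an odd cycle (length 3), and a bipartite graph can contain only even cycles.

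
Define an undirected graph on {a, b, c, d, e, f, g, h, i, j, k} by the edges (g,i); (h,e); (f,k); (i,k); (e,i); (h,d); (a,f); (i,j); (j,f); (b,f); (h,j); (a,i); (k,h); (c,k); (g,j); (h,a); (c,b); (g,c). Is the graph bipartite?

The cycle j-g-i-j has length 3, which is odd, so the graph is not bipartite.

No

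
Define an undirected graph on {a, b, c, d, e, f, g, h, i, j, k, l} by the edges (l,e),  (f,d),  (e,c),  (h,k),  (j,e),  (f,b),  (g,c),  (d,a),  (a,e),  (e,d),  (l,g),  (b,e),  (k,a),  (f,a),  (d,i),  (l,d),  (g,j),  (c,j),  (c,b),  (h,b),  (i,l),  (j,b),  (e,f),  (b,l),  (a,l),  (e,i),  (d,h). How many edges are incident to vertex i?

Neighbors of i: d, e, l.

3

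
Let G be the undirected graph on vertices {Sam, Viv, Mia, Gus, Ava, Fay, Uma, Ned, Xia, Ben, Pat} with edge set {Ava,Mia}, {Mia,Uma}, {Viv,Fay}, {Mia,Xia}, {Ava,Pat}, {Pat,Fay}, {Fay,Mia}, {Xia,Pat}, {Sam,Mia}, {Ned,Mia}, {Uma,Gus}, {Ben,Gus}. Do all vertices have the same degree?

No

Degrees: Sam:1, Viv:1, Mia:6, Gus:2, Ava:2, Fay:3, Uma:2, Ned:1, Xia:2, Ben:1, Pat:3
Vertex Sam has degree 1 while Mia has degree 6, so the graph is not regular.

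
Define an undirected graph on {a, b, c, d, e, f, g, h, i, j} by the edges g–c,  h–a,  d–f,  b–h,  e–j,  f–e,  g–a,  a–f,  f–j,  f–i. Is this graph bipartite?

f-e-j-f is an odd cycle (length 3), and a bipartite graph can contain only even cycles.

No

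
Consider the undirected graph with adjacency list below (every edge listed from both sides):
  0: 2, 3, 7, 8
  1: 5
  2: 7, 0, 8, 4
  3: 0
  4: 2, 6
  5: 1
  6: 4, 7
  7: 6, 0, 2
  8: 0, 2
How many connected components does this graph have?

Component: {1, 5}
Component: {0, 2, 3, 4, 6, 7, 8}

2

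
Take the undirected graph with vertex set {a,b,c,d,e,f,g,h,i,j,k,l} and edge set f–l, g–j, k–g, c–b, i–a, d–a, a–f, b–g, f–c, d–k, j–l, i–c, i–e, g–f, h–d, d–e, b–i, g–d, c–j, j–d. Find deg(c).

Neighbors of c: b, f, i, j.

4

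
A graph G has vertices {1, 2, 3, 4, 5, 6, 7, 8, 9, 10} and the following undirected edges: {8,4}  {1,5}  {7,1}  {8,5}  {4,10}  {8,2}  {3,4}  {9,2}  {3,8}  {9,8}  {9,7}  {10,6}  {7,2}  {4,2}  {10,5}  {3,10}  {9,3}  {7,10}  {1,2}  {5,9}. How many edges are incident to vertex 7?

Neighbors of 7: 1, 2, 9, 10.

4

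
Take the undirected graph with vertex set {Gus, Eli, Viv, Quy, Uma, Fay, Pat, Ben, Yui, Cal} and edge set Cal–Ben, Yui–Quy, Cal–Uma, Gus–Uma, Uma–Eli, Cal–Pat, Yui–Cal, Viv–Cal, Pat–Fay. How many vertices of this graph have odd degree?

Degrees: Gus:1, Eli:1, Viv:1, Quy:1, Uma:3, Fay:1, Pat:2, Ben:1, Yui:2, Cal:5
Odd-degree vertices: Gus, Eli, Viv, Quy, Uma, Fay, Ben, Cal.

8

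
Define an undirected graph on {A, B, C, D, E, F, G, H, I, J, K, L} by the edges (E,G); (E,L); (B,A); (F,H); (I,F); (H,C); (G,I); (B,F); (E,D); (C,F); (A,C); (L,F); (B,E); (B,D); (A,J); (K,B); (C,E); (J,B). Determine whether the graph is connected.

Yes

Starting from A and exploring outward reaches every vertex (A, B, J, C, D, F, K, E, H, I, L, G); the graph is connected.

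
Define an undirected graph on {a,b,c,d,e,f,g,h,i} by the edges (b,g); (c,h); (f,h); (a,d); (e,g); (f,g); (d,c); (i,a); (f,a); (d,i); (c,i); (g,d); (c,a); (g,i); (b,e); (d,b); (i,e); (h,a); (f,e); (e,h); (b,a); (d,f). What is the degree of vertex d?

6

Neighbors of d: a, b, c, f, g, i.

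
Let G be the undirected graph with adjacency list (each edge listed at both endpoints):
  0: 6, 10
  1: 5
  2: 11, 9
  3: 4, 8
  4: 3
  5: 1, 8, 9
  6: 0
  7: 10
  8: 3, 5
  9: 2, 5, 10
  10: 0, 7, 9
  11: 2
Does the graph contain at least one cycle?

No

|V| = 12, |E| = 11, number of components = 1.
Since 11 = 12 - 1, the graph is a forest and contains no cycle.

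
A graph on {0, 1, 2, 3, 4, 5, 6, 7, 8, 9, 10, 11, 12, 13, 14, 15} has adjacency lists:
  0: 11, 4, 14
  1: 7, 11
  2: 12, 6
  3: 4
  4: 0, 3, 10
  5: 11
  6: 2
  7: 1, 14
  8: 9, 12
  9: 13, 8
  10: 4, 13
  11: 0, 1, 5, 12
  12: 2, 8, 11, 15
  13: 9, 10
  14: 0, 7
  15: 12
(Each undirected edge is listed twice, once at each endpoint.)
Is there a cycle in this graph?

Yes

|V| = 16, |E| = 17, number of components = 1.
One cycle is 0-11-12-8-9-13-10-4-0.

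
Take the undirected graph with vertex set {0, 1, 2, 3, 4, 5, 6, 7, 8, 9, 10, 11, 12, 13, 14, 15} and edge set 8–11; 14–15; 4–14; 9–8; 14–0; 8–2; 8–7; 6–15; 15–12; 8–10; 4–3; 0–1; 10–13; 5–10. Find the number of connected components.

Component: {0, 1, 3, 4, 6, 12, 14, 15}
Component: {2, 5, 7, 8, 9, 10, 11, 13}

2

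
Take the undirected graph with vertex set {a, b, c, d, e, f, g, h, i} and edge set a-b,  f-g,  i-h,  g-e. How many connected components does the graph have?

5

Component: {c}
Component: {d}
Component: {a, b}
Component: {h, i}
Component: {e, f, g}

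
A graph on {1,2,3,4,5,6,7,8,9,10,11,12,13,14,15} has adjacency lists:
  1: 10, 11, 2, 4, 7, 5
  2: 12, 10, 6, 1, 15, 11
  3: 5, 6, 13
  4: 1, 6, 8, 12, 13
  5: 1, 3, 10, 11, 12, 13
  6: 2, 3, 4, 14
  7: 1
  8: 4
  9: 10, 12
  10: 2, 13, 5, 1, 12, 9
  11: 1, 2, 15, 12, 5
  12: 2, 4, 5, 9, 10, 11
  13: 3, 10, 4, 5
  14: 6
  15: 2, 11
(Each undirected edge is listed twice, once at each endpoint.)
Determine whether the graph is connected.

Yes

A breadth-first search from 1 visits 1, 2, 5, 7, 10, 4, 11, 12, 15, 6, 3, 13, 9, 8, 14 — all 15 vertices — so the graph is connected.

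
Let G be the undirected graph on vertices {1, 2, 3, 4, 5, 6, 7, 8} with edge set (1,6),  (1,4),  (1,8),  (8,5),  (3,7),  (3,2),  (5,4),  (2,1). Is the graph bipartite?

Yes

Partition the vertices as {2, 4, 6, 7, 8} vs {1, 3, 5}. Each listed edge has one endpoint in each part, so the graph is bipartite.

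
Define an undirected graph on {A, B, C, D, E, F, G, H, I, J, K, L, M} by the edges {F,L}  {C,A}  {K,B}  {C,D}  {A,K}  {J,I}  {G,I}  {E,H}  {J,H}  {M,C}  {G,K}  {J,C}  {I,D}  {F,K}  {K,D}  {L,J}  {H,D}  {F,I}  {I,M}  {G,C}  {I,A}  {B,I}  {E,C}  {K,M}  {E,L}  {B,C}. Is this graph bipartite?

Yes

Partition the vertices as {C, H, I, K, L} vs {A, B, D, E, F, G, J, M}. Each listed edge has one endpoint in each part, so the graph is bipartite.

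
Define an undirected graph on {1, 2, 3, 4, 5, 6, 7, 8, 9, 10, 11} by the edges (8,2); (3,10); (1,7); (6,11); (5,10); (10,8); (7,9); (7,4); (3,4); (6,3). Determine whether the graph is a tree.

Yes

The graph has 11 vertices and 10 edges.
Connected and |E| = |V| - 1, which characterizes a tree.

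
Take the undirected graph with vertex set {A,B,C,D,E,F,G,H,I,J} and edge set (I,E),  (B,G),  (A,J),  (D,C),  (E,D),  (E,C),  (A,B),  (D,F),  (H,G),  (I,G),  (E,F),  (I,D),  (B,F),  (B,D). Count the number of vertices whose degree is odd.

6

Degrees: A:2, B:4, C:2, D:5, E:4, F:3, G:3, H:1, I:3, J:1
Odd-degree vertices: D, F, G, H, I, J.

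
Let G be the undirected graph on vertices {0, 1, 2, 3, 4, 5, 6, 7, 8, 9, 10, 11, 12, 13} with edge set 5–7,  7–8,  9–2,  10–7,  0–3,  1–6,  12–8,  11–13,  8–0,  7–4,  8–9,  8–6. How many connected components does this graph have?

2

Component: {11, 13}
Component: {0, 1, 2, 3, 4, 5, 6, 7, 8, 9, 10, 12}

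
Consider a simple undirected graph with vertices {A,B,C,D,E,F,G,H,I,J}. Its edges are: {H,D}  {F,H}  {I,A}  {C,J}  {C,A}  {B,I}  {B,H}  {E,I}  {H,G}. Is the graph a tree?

The graph has 10 vertices and 9 edges.
Connected and |E| = |V| - 1, which characterizes a tree.

Yes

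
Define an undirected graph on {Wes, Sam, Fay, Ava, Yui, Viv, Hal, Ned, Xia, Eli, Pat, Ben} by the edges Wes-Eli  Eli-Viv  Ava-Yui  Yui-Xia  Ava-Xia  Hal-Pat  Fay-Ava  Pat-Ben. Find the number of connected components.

5

Component: {Sam}
Component: {Ned}
Component: {Wes, Viv, Eli}
Component: {Hal, Pat, Ben}
Component: {Fay, Ava, Yui, Xia}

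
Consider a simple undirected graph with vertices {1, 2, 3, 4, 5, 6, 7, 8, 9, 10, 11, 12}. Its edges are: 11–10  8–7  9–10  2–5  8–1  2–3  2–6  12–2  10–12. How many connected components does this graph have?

3

Component: {4}
Component: {1, 7, 8}
Component: {2, 3, 5, 6, 9, 10, 11, 12}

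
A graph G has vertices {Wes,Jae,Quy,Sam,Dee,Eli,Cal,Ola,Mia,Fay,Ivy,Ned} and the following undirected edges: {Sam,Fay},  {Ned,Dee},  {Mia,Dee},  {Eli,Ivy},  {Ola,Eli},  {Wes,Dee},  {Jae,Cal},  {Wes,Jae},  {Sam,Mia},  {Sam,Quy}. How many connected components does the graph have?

Component: {Eli, Ola, Ivy}
Component: {Wes, Jae, Quy, Sam, Dee, Cal, Mia, Fay, Ned}

2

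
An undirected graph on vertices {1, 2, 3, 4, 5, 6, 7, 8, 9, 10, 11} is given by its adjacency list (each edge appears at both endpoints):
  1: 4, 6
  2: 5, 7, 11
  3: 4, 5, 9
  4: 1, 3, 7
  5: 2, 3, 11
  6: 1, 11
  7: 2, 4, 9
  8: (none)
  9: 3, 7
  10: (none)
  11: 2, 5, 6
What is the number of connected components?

Component: {8}
Component: {10}
Component: {1, 2, 3, 4, 5, 6, 7, 9, 11}

3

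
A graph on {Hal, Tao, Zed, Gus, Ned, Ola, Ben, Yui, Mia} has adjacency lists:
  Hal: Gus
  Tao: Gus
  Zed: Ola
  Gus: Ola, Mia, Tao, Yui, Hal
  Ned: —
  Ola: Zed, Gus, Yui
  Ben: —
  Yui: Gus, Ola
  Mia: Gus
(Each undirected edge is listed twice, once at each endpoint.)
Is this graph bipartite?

No

Yui-Ola-Gus-Yui is an odd cycle (length 3), and a bipartite graph can contain only even cycles.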